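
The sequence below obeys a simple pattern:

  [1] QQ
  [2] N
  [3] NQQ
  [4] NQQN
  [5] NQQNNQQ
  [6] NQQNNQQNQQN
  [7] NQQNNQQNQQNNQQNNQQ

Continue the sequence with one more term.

This is a Fibonacci-style word recurrence s(k) = s(k−1)·s(k−2): e.g. N·QQ = NQQ.
So term 8 is NQQNNQQNQQNNQQNNQQ·NQQNNQQNQQN.

NQQNNQQNQQNNQQNNQQNQQNNQQNQQN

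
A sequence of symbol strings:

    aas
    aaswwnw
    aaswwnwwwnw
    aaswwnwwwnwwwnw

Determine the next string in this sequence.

aaswwnwwwnwwwnwwwnw

Every step adds wwnw to the end: s(k+1) = s(k)·wwnw.
So the next term is aaswwnwwwnwwwnw·wwnw.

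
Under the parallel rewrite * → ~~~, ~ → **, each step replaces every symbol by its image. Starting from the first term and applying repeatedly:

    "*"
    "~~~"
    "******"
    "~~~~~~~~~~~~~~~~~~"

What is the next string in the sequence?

Replace each of the 18 characters of ~~~~~~~~~~~~~~~~~~ in place — ** ** ** ** ** ** ** ** ** ** ** ** ** ** ** ** ** ** — and concatenate.

************************************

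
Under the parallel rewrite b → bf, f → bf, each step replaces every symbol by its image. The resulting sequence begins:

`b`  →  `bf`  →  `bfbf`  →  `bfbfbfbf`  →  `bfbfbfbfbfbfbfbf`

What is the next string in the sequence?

φ(bfbfbfbfbfbfbfbf) expands symbol-by-symbol to bf bf bf bf bf bf bf bf bf bf bf bf bf bf bf bf; joining the 16 pieces gives the next term.

bfbfbfbfbfbfbfbfbfbfbfbfbfbfbfbf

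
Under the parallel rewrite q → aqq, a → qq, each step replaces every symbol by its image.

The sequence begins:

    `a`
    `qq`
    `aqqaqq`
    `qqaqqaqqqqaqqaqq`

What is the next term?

Replace each of the 16 characters of qqaqqaqqqqaqqaqq in place — aqq aqq qq aqq aqq qq aqq aqq aqq aqq qq aqq aqq qq aqq aqq — and concatenate.

aqqaqqqqaqqaqqqqaqqaqqaqqaqqqqaqqaqqqqaqqaqq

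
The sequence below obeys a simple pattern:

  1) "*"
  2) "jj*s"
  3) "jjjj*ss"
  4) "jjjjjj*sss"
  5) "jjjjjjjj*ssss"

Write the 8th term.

jjjjjjjjjjjjjj*sssssss

Each term wraps the previous one in jj on the left and s on the right.
From jjjjjjjj*ssss, 3 further steps: jjjjjjjj*ssss → jjjjjjjjjj*sssss → jjjjjjjjjjjj*ssssss → (answer).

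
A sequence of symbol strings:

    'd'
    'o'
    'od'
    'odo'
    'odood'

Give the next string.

From term 3 onward, concatenate the last term with the second-to-last: o·d = od, od·o = odo, …
The next term joins odood and odo.

odoododo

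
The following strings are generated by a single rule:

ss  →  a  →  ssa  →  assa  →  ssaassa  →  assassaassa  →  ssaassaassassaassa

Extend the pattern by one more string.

assassaassassaassaassassaassa

From term 3 onward, concatenate the second-to-last term with the last: ss·a = ssa, a·ssa = assa, …
So term 8 is assassaassa·ssaassaassassaassa.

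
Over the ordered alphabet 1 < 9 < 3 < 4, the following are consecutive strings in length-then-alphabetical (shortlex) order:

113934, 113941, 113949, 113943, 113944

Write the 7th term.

113319

Advancing 2 positions from 113944 through 113944 → 113311 reaches term 7.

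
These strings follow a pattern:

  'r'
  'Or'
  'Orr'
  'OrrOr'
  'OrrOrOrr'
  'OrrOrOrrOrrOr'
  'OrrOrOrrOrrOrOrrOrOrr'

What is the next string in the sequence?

OrrOrOrrOrrOrOrrOrOrrOrrOrOrrOrrOr

From term 3 onward, concatenate the last term with the second-to-last: Or·r = Orr, Orr·Or = OrrOr, …
Continuing: OrrOrOrrOrrOrOrrOrOrr · OrrOrOrrOrrOr gives term 8.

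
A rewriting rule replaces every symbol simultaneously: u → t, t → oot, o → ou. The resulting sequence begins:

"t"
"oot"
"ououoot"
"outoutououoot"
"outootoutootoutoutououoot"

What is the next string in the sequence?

Replace each of the 25 characters of outootoutootoutoutououoot in place — ou t oot ou ou oot ou t oot ou ou oot ou t oot ou t oot ou t ou t ou ou oot — and concatenate.

outootououootoutootououootoutootoutootoutoutououoot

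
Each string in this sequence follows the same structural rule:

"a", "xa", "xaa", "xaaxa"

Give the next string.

Each term (from the third on) is the previous term followed by the one before it: term 3 = xa·a = xaa.
The next term joins xaaxa and xaa.

xaaxaxaa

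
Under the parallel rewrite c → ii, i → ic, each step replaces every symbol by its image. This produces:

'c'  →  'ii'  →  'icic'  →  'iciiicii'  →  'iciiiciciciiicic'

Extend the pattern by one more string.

Applying the rule to each of the 16 symbols of iciiiciciciiicic gives the pieces ic ii ic ic ic ii ic ii ic ii ic ic ic ii ic ii, which concatenate to the answer.

iciiiciciciiiciiiciiiciciciiicii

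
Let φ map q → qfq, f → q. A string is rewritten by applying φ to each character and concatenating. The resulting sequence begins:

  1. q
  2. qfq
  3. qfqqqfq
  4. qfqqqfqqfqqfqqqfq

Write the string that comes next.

Rewriting the 17 symbols of qfqqqfqqfqqfqqqfq one by one yields qfq q qfq qfq qfq q qfq qfq q qfq qfq q qfq qfq qfq q qfq; concatenated:

qfqqqfqqfqqfqqqfqqfqqqfqqfqqqfqqfqqfqqqfq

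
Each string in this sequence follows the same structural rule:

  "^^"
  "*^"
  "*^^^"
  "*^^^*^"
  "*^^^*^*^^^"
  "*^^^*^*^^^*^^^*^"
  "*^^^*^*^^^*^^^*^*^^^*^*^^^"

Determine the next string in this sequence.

From term 3 onward, concatenate the last term with the second-to-last: *^·^^ = *^^^, *^^^·*^ = *^^^*^, …
Continuing: *^^^*^*^^^*^^^*^*^^^*^*^^^ · *^^^*^*^^^*^^^*^ gives term 8.

*^^^*^*^^^*^^^*^*^^^*^*^^^*^^^*^*^^^*^^^*^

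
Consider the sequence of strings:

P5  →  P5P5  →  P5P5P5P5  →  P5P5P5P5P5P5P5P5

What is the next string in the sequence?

s(k+1) = s(k)·s(k) — each term doubles the last.
So the next term is two copies of P5P5P5P5P5P5P5P5.

P5P5P5P5P5P5P5P5P5P5P5P5P5P5P5P5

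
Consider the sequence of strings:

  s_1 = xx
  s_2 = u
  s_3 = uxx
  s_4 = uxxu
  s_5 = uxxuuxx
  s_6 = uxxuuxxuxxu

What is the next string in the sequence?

This is a Fibonacci-style word recurrence s(k) = s(k−1)·s(k−2): e.g. u·xx = uxx.
The next term joins uxxuuxxuxxu and uxxuuxx.

uxxuuxxuxxuuxxuuxx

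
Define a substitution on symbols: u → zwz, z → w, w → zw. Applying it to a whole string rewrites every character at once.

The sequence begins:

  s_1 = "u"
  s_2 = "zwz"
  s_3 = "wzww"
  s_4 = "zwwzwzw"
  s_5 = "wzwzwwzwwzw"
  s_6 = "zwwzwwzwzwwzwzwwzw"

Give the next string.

Rewriting the 18 symbols of zwwzwwzwzwwzwzwwzw one by one yields w zw zw w zw zw w zw w zw zw w zw w zw zw w zw; concatenated:

wzwzwwzwzwwzwwzwzwwzwwzwzwwzw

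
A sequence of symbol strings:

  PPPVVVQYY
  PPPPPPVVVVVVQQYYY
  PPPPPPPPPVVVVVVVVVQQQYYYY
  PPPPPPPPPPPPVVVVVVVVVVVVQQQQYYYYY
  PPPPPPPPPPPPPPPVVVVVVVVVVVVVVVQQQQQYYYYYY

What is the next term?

Term n consists of 3n P's, followed by 3n V's, followed by n Q's, followed by n+1 Y's (n = 1, 2, …).
At n = 6 the blocks have lengths 18, 18, 6, 7.

PPPPPPPPPPPPPPPPPPVVVVVVVVVVVVVVVVVVQQQQQQYYYYYYY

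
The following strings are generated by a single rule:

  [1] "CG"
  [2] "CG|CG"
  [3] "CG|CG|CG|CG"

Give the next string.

s(k+1) = s(k)·|·s(k) — each term doubles the last with '|' between the halves.
So the next term is two copies of CG|CG|CG|CG with '|' between the halves.

CG|CG|CG|CG|CG|CG|CG|CG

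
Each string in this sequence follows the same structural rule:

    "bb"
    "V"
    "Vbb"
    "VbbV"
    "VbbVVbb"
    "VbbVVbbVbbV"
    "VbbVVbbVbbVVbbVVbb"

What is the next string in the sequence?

Each term (from the third on) is the previous term followed by the one before it: term 3 = V·bb = Vbb.
So term 8 is VbbVVbbVbbVVbbVVbb·VbbVVbbVbbV.

VbbVVbbVbbVVbbVVbbVbbVVbbVbbV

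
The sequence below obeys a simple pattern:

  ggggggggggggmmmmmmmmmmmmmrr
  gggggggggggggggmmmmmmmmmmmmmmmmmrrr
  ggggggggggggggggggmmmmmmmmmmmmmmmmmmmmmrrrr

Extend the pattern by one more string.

Term n consists of 3n+3 g's, followed by 4n+1 m's, followed by n-1 r's, where the shown terms are n = 3, 4, 5.
Setting n = 6 gives 21, 25, 5 characters in each block.

gggggggggggggggggggggmmmmmmmmmmmmmmmmmmmmmmmmmrrrrr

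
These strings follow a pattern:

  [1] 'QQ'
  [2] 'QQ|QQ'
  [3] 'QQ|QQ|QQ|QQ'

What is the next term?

Every step duplicates the string with '|' between the halves.
One more doubling of QQ|QQ|QQ|QQ gives the answer.

QQ|QQ|QQ|QQ|QQ|QQ|QQ|QQ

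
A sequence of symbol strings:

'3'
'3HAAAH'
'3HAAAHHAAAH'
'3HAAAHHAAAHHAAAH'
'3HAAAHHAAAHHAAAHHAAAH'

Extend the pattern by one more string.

The strings grow by a fixed suffix HAAAH each time.
Applying this once more to 3HAAAHHAAAHHAAAHHAAAH:

3HAAAHHAAAHHAAAHHAAAHHAAAH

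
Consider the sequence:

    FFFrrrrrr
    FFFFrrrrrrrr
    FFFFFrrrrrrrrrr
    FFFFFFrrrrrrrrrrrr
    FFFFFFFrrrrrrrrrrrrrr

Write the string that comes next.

FFFFFFFFrrrrrrrrrrrrrrrr

Term n consists of n F's, followed by 2n r's, where the shown terms are n = 3, 4, 5, 6, 7.
For the next term, n = 8, so the run lengths are 8, 16.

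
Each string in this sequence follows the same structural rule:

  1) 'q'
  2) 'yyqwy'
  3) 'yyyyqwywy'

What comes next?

yyyyyyqwywywy

s(k+1) = yy·s(k)·wy, so each term gains yy as a prefix and wy as a suffix.
So the next term is yy·yyyyqwywy·wy.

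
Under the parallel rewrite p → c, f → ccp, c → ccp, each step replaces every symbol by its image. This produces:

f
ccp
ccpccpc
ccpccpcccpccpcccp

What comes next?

ccpccpcccpccpcccpccpccpcccpccpcccpccpccpc

φ(ccpccpcccpccpcccp) expands symbol-by-symbol to ccp ccp c ccp ccp c ccp ccp ccp c ccp ccp c ccp ccp ccp c; joining the 17 pieces gives the next term.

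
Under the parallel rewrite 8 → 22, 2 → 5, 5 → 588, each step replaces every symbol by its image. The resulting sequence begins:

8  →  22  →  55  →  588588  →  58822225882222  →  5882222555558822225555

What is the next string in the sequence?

Rewriting the 22 symbols of 5882222555558822225555 one by one yields 588 22 22 5 5 5 5 588 588 588 588 588 22 22 5 5 5 5 588 588 588 588; concatenated:

5882222555558858858858858822225555588588588588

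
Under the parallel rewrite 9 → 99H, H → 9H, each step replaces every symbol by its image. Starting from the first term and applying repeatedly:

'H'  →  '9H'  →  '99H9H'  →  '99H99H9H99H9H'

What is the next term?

φ(99H99H9H99H9H) expands symbol-by-symbol to 99H 99H 9H 99H 99H 9H 99H 9H 99H 99H 9H 99H 9H; joining the 13 pieces gives the next term.

99H99H9H99H99H9H99H9H99H99H9H99H9H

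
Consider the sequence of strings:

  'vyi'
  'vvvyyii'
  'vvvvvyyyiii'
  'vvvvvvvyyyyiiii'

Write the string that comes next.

vvvvvvvvvyyyyyiiiii

Each string has the form v^{2n-1} y^{n} i^{n} (n = 1, 2, …).
At n = 5 the blocks have lengths 9, 5, 5.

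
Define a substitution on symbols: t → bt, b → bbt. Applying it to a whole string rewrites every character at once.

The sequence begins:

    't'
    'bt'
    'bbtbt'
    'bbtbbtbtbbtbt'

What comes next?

bbtbbtbtbbtbbtbtbbtbtbbtbbtbtbbtbt

φ(bbtbbtbtbbtbt) expands symbol-by-symbol to bbt bbt bt bbt bbt bt bbt bt bbt bbt bt bbt bt; joining the 13 pieces gives the next term.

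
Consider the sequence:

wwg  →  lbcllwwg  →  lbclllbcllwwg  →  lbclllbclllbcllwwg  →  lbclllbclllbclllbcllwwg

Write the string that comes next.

The strings grow by a fixed prefix lbcll each time.
Applying this once more to lbclllbclllbclllbcllwwg:

lbclllbclllbclllbclllbcllwwg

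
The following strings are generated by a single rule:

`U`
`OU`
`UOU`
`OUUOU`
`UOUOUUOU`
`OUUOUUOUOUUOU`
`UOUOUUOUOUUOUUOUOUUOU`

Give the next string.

Each term (from the third on) is the two preceding terms concatenated in order: term 3 = U·OU = UOU.
The next term joins OUUOUUOUOUUOU and UOUOUUOUOUUOUUOUOUUOU.

OUUOUUOUOUUOUUOUOUUOUOUUOUUOUOUUOU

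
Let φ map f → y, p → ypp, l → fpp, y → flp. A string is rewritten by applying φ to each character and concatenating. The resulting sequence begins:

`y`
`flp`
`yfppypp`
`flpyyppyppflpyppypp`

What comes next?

yfppyppflpflpyppyppflpyppyppyfppyppflpyppyppflpyppypp

φ(flpyyppyppflpyppypp) expands symbol-by-symbol to y fpp ypp flp flp ypp ypp flp ypp ypp y fpp ypp flp ypp ypp flp ypp ypp; joining the 19 pieces gives the next term.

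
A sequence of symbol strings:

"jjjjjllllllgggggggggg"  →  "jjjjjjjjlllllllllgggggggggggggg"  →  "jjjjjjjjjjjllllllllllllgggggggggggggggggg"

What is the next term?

jjjjjjjjjjjjjjlllllllllllllllgggggggggggggggggggggg

Reading off run lengths: j runs 5, 8, 11; l runs 6, 9, 12; g runs 10, 14, 18 — each is linear in n, where the shown terms are n = 2, 3, 4.
For the next term, n = 5, so the run lengths are 14, 15, 22.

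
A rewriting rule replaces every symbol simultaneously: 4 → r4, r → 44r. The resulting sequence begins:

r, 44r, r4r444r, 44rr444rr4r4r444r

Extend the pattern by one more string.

Applying the rule to each of the 17 symbols of 44rr444rr4r4r444r gives the pieces r4 r4 44r 44r r4 r4 r4 44r 44r r4 44r r4 44r r4 r4 r4 44r, which concatenate to the answer.

r4r444r44rr4r4r444r44rr444rr444rr4r4r444r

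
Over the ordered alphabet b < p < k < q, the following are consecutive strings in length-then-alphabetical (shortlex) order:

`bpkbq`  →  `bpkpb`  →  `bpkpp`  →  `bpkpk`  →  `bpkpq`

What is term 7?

Stepping forward 2 times from bpkpq: bpkpq → bpkkb, then the target.

bpkkp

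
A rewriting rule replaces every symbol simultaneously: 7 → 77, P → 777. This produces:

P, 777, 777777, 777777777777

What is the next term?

777777777777777777777777

Apply φ to 777777777777 symbol by symbol: 7→77, 7→77, 7→77, 7→77, 7→77, 7→77, 7→77, 7→77, 7→77, 7→77, 7→77, 7→77; joined: 77 77 77 77 77 77 77 77 77 77 77 77.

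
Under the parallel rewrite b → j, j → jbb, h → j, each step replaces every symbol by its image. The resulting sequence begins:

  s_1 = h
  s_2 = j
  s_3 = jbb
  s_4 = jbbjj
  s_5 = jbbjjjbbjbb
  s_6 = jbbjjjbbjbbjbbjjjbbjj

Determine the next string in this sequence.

jbbjjjbbjbbjbbjjjbbjjjbbjjjbbjbbjbbjjjbbjbb

Replace each of the 21 characters of jbbjjjbbjbbjbbjjjbbjj in place — jbb j j jbb jbb jbb j j jbb j j jbb j j jbb jbb jbb j j jbb jbb — and concatenate.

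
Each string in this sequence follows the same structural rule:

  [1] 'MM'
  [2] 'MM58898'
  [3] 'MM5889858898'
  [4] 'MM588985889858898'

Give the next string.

MM58898588985889858898

Each term is the previous one with 58898 appended.
So the next term is MM588985889858898·58898.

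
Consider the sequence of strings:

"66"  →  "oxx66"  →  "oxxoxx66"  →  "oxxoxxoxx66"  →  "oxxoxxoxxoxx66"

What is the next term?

The strings grow by a fixed prefix oxx each time.
So the next term is oxx·oxxoxxoxxoxx66.

oxxoxxoxxoxxoxx66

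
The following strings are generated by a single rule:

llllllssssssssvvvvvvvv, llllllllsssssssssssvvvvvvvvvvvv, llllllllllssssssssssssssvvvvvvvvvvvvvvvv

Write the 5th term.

llllllllllllllssssssssssssssssssssvvvvvvvvvvvvvvvvvvvvvvvv

Reading off run lengths: l runs 6, 8, 10; s runs 8, 11, 14; v runs 8, 12, 16 — each is linear in n, where the shown terms are n = 2, 3, 4.
For term 5, n = 6, so the run lengths are 14, 20, 24.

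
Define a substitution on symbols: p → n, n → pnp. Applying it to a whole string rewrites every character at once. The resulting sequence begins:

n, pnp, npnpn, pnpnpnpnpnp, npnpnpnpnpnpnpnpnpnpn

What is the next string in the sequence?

Replace each of the 21 characters of npnpnpnpnpnpnpnpnpnpn in place — pnp n pnp n pnp n pnp n pnp n pnp n pnp n pnp n pnp n pnp n pnp — and concatenate.

pnpnpnpnpnpnpnpnpnpnpnpnpnpnpnpnpnpnpnpnpnp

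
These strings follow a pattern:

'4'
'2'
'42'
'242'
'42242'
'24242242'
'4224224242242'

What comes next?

From term 3 onward, concatenate the second-to-last term with the last: 4·2 = 42, 2·42 = 242, …
Continuing: 24242242 · 4224224242242 gives term 8.

242422424224224242242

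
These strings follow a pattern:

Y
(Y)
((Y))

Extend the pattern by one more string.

Each term wraps the previous one in ( on the left and ) on the right.
Applying this once more to ((Y)):

(((Y)))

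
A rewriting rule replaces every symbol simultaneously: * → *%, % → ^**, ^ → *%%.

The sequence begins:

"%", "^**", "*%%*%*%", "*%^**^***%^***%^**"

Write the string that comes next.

*%^***%%*%*%*%%*%*%*%^***%%*%*%*%^***%%*%*%

Applying the rule to each of the 18 symbols of *%^**^***%^***%^** gives the pieces *% ^** *%% *% *% *%% *% *% *% ^** *%% *% *% *% ^** *%% *% *%, which concatenate to the answer.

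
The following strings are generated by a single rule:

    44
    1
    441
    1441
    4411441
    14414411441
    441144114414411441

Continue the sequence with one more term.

Each term (from the third on) is the two preceding terms concatenated in order: term 3 = 44·1 = 441.
Continuing: 14414411441 · 441144114414411441 gives term 8.

14414411441441144114414411441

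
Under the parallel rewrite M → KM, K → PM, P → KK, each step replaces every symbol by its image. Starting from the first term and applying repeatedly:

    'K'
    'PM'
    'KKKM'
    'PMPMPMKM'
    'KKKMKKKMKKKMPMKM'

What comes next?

Replace each of the 16 characters of KKKMKKKMKKKMPMKM in place — PM PM PM KM PM PM PM KM PM PM PM KM KK KM PM KM — and concatenate.

PMPMPMKMPMPMPMKMPMPMPMKMKKKMPMKM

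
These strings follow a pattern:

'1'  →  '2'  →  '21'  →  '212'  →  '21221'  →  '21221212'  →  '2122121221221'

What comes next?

From term 3 onward, concatenate the last term with the second-to-last: 2·1 = 21, 21·2 = 212, …
Continuing: 2122121221221 · 21221212 gives term 8.

212212122122121221212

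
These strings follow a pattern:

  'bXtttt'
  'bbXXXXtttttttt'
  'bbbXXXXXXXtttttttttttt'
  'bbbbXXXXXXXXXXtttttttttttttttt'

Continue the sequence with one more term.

bbbbbXXXXXXXXXXXXXtttttttttttttttttttt

Reading off run lengths: b runs 1, 2, 3, 4; X runs 1, 4, 7, 10; t runs 4, 8, 12, 16 — each is linear in n (n = 1, 2, …).
Setting n = 5 gives 5, 13, 20 characters in each block.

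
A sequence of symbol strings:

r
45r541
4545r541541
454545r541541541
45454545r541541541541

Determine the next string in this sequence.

4545454545r541541541541541

Each term wraps the previous one in 45 on the left and 541 on the right.
So the next term is 45·45454545r541541541541·541.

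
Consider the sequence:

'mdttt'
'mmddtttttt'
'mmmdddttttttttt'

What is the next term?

mmmmddddtttttttttttt

Each string has the form m^{n} d^{n} t^{3n} (n = 1, 2, …).
Setting n = 4 gives 4, 4, 12 characters in each block.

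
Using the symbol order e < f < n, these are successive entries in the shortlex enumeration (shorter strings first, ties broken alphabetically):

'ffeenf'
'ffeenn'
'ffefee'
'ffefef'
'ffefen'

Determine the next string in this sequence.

The successor of ffefen increments the rightmost position that isn't already n and resets every position after it to e.

ffeffe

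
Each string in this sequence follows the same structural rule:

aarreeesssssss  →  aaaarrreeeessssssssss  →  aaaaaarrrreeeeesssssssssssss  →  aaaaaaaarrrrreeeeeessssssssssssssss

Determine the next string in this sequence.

aaaaaaaaaarrrrrreeeeeeesssssssssssssssssss

Each string has the form a^{2n-2} r^{n} e^{n+1} s^{3n+1}, where the shown terms are n = 2, 3, 4, 5.
At n = 6 the blocks have lengths 10, 6, 7, 19.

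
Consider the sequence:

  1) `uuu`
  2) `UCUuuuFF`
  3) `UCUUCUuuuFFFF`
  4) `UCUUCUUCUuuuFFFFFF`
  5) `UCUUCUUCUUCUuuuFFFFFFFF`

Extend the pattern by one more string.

Every step adds UCU to the front and FF to the end of the previous string.
So the next term is UCU·UCUUCUUCUUCUuuuFFFFFFFF·FF.

UCUUCUUCUUCUUCUuuuFFFFFFFFFF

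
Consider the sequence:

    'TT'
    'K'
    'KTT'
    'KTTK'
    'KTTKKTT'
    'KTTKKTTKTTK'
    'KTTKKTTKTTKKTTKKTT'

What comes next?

Each term (from the third on) is the previous term followed by the one before it: term 3 = K·TT = KTT.
Continuing: KTTKKTTKTTKKTTKKTT · KTTKKTTKTTK gives term 8.

KTTKKTTKTTKKTTKKTTKTTKKTTKTTK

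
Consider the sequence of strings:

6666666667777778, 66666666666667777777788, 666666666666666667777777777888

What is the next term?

Reading off run lengths: 6 runs 9, 13, 17; 7 runs 6, 8, 10; 8 runs 1, 2, 3 — each is linear in n, where the shown terms are n = 2, 3, 4.
At n = 5 the blocks have lengths 21, 12, 4.

6666666666666666666667777777777778888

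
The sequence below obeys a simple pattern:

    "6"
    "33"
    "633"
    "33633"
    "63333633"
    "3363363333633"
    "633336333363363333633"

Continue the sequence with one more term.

3363363333633633336333363363333633

This is a Fibonacci-style word recurrence s(k) = s(k−2)·s(k−1): e.g. 6·33 = 633.
Continuing: 3363363333633 · 633336333363363333633 gives term 8.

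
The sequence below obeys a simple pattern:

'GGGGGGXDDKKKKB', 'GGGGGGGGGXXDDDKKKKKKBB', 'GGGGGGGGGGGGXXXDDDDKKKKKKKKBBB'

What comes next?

GGGGGGGGGGGGGGGXXXXDDDDDKKKKKKKKKKBBBB

Each string has the form G^{3n+3} X^{n} D^{n+1} K^{2n+2} B^{n} (n = 1, 2, …).
Setting n = 4 gives 15, 4, 5, 10, 4 characters in each block.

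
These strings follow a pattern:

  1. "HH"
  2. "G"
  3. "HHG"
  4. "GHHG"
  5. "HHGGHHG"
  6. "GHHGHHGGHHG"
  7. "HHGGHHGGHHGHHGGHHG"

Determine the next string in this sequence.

GHHGHHGGHHGHHGGHHGGHHGHHGGHHG

This is a Fibonacci-style word recurrence s(k) = s(k−2)·s(k−1): e.g. HH·G = HHG.
The next term joins GHHGHHGGHHG and HHGGHHGGHHGHHGGHHG.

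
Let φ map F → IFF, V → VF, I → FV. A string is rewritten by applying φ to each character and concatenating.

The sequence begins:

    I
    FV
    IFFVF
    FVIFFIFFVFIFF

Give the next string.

Replace each of the 13 characters of FVIFFIFFVFIFF in place — IFF VF FV IFF IFF FV IFF IFF VF IFF FV IFF IFF — and concatenate.

IFFVFFVIFFIFFFVIFFIFFVFIFFFVIFFIFF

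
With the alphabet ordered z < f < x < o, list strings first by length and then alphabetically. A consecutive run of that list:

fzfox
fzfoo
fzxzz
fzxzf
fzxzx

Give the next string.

fzxzo

The successor of fzxzx increments the rightmost position that isn't already o and resets every position after it to z.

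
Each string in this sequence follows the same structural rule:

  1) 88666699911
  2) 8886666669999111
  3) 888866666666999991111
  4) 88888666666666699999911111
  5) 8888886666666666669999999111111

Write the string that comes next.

888888866666666666666999999991111111

Each string has the form 8^{n} 6^{2n} 9^{n+1} 1^{n}, where the shown terms are n = 2, 3, 4, 5, 6.
For the next term, n = 7, so the run lengths are 7, 14, 8, 7.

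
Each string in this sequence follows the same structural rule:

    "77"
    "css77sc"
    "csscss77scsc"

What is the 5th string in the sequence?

Every step adds css to the front and sc to the end of the previous string.
From csscss77scsc, 2 further steps: csscss77scsc → csscsscss77scscsc → (answer).

csscsscsscss77scscscsc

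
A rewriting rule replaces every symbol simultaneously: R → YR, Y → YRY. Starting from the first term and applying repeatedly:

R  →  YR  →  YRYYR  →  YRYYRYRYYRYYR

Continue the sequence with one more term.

YRYYRYRYYRYYRYRYYRYRYYRYYRYRYYRYYR

Replace each of the 13 characters of YRYYRYRYYRYYR in place — YRY YR YRY YRY YR YRY YR YRY YRY YR YRY YRY YR — and concatenate.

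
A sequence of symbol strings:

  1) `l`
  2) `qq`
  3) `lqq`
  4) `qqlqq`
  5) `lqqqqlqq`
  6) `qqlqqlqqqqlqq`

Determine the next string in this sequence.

Each term (from the third on) is the two preceding terms concatenated in order: term 3 = l·qq = lqq.
Continuing: lqqqqlqq · qqlqqlqqqqlqq gives term 7.

lqqqqlqqqqlqqlqqqqlqq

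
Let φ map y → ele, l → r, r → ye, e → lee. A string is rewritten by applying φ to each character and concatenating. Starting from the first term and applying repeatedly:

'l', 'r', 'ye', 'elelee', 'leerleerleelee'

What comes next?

Rewriting the 14 symbols of leerleerleelee one by one yields r lee lee ye r lee lee ye r lee lee r lee lee; concatenated:

rleeleeyerleeleeyerleeleerleelee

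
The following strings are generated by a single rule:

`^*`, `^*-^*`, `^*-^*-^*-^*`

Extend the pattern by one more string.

Every step duplicates the string with '-' between the halves.
Doubling ^*-^*-^*-^* with '-' between the halves:

^*-^*-^*-^*-^*-^*-^*-^*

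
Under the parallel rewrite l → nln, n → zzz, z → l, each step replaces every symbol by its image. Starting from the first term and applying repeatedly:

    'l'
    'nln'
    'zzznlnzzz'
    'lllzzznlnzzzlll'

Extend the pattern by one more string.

nlnnlnnlnlllzzznlnzzzlllnlnnlnnln

φ(lllzzznlnzzzlll) expands symbol-by-symbol to nln nln nln l l l zzz nln zzz l l l nln nln nln; joining the 15 pieces gives the next term.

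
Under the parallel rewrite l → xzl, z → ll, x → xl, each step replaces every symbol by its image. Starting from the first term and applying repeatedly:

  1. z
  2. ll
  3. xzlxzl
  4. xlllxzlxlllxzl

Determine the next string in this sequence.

Rewriting the 14 symbols of xlllxzlxlllxzl one by one yields xl xzl xzl xzl xl ll xzl xl xzl xzl xzl xl ll xzl; concatenated:

xlxzlxzlxzlxlllxzlxlxzlxzlxzlxlllxzl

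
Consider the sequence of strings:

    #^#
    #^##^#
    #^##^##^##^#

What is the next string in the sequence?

#^##^##^##^##^##^##^##^#

Every step duplicates the string.
One more doubling of #^##^##^##^# gives the answer.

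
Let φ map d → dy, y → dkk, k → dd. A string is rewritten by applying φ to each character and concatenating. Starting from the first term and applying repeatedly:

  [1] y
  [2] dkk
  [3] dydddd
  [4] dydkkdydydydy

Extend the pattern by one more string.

dydkkdydddddydkkdydkkdydkkdydkk

φ(dydkkdydydydy) expands symbol-by-symbol to dy dkk dy dd dd dy dkk dy dkk dy dkk dy dkk; joining the 13 pieces gives the next term.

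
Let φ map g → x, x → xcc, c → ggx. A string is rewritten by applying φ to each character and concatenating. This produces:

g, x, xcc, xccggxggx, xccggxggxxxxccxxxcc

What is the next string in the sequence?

xccggxggxxxxccxxxccxccxccxccggxggxxccxccxccggxggx

Replace each of the 19 characters of xccggxggxxxxccxxxcc in place — xcc ggx ggx x x xcc x x xcc xcc xcc xcc ggx ggx xcc xcc xcc ggx ggx — and concatenate.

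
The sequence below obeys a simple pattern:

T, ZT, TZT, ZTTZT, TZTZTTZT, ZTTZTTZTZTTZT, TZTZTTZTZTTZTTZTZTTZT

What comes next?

From term 3 onward, concatenate the second-to-last term with the last: T·ZT = TZT, ZT·TZT = ZTTZT, …
So term 8 is ZTTZTTZTZTTZT·TZTZTTZTZTTZTTZTZTTZT.

ZTTZTTZTZTTZTTZTZTTZTZTTZTTZTZTTZT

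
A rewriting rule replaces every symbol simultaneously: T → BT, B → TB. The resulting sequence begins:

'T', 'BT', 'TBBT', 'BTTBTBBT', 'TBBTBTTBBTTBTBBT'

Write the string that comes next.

BTTBTBBTTBBTBTTBTBBTBTTBBTTBTBBT

φ(TBBTBTTBBTTBTBBT) expands symbol-by-symbol to BT TB TB BT TB BT BT TB TB BT BT TB BT TB TB BT; joining the 16 pieces gives the next term.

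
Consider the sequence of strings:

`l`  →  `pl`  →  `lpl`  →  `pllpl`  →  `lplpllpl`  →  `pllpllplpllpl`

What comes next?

This is a Fibonacci-style word recurrence s(k) = s(k−2)·s(k−1): e.g. l·pl = lpl.
The next term joins lplpllpl and pllpllplpllpl.

lplpllplpllpllplpllpl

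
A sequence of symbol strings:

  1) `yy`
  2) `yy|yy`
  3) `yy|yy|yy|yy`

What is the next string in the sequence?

yy|yy|yy|yy|yy|yy|yy|yy

s(k+1) = s(k)·|·s(k) — each term doubles the last with '|' between the halves.
So the next term is two copies of yy|yy|yy|yy with '|' between the halves.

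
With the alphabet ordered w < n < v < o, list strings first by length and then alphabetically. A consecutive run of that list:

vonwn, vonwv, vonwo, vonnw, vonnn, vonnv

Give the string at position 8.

vonvw

Stepping forward 2 times from vonnv: vonnv → vonno, then the target.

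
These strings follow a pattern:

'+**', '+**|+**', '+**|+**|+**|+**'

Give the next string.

+**|+**|+**|+**|+**|+**|+**|+**

Each string is two copies of the previous one joined by '|'.
So the next term is two copies of +**|+**|+**|+** with '|' between the halves.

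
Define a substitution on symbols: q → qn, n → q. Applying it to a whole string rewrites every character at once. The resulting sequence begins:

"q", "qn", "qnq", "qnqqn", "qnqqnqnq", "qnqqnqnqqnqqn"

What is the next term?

Applying the rule to each of the 13 symbols of qnqqnqnqqnqqn gives the pieces qn q qn qn q qn q qn qn q qn qn q, which concatenate to the answer.

qnqqnqnqqnqqnqnqqnqnq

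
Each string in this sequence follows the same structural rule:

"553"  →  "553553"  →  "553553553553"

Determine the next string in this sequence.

Every step duplicates the string.
One more doubling of 553553553553 gives the answer.

553553553553553553553553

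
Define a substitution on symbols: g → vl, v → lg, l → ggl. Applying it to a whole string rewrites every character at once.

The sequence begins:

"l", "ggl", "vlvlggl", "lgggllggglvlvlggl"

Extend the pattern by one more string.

Rewriting the 17 symbols of lgggllggglvlvlggl one by one yields ggl vl vl vl ggl ggl vl vl vl ggl lg ggl lg ggl vl vl ggl; concatenated:

gglvlvlvlgglgglvlvlvlggllgggllggglvlvlggl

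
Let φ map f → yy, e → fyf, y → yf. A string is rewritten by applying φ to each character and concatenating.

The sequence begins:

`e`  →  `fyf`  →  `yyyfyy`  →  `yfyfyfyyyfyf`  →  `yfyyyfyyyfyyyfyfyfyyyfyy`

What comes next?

Rewriting the 24 symbols of yfyyyfyyyfyyyfyfyfyyyfyy one by one yields yf yy yf yf yf yy yf yf yf yy yf yf yf yy yf yy yf yy yf yf yf yy yf yf; concatenated:

yfyyyfyfyfyyyfyfyfyyyfyfyfyyyfyyyfyyyfyfyfyyyfyf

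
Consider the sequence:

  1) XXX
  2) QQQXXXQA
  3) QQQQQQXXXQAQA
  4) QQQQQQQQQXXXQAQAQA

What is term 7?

s(k+1) = QQQ·s(k)·QA, so each term gains QQQ as a prefix and QA as a suffix.
From QQQQQQQQQXXXQAQAQA, 3 further steps: QQQQQQQQQXXXQAQAQA → QQQQQQQQQQQQXXXQAQAQAQA → QQQQQQQQQQQQQQQXXXQAQAQAQAQA → (answer).

QQQQQQQQQQQQQQQQQQXXXQAQAQAQAQAQA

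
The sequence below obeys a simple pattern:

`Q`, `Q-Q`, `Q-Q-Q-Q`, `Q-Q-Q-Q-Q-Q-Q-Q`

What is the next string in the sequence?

s(k+1) = s(k)·-·s(k) — each term doubles the last with '-' between the halves.
So the next term is two copies of Q-Q-Q-Q-Q-Q-Q-Q with '-' between the halves.

Q-Q-Q-Q-Q-Q-Q-Q-Q-Q-Q-Q-Q-Q-Q-Q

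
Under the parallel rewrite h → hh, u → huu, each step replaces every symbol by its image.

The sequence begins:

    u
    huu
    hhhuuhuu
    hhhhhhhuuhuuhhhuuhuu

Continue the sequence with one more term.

hhhhhhhhhhhhhhhuuhuuhhhuuhuuhhhhhhhuuhuuhhhuuhuu

Applying the rule to each of the 20 symbols of hhhhhhhuuhuuhhhuuhuu gives the pieces hh hh hh hh hh hh hh huu huu hh huu huu hh hh hh huu huu hh huu huu, which concatenate to the answer.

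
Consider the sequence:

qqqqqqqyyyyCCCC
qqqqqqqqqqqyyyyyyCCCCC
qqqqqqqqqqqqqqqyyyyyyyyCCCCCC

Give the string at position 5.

Term n consists of 4n+3 q's, followed by 2n+2 y's, followed by n+3 C's (n = 1, 2, …).
For term 5, n = 5, so the run lengths are 23, 12, 8.

qqqqqqqqqqqqqqqqqqqqqqqyyyyyyyyyyyyCCCCCCCC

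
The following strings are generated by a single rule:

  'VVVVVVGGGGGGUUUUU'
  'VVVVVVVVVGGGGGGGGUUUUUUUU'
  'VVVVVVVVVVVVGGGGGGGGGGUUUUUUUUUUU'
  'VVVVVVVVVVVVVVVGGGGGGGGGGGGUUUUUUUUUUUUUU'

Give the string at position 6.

VVVVVVVVVVVVVVVVVVVVVGGGGGGGGGGGGGGGGUUUUUUUUUUUUUUUUUUUU

Each string has the form V^{3n} G^{2n+2} U^{3n-1}, where the shown terms are n = 2, 3, 4, 5.
For term 6, n = 7, so the run lengths are 21, 16, 20.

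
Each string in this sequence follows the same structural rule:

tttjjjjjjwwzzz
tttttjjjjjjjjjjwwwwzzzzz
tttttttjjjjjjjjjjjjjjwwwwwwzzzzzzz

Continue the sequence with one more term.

The n-th term is 2n-1 t's then 4n-2 j's then 2n-2 w's then 2n-1 z's, where the shown terms are n = 2, 3, 4.
For the next term, n = 5, so the run lengths are 9, 18, 8, 9.

tttttttttjjjjjjjjjjjjjjjjjjwwwwwwwwzzzzzzzzz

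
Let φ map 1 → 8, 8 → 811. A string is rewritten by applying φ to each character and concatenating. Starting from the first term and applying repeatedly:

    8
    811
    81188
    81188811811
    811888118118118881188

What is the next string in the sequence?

φ(811888118118118881188) expands symbol-by-symbol to 811 8 8 811 811 811 8 8 811 8 8 811 8 8 811 811 811 8 8 811 811; joining the 21 pieces gives the next term.

8118881181181188811888118881181181188811811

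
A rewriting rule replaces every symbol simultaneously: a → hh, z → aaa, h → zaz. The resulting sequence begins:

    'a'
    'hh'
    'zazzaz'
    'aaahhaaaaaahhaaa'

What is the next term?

Rewriting the 16 symbols of aaahhaaaaaahhaaa one by one yields hh hh hh zaz zaz hh hh hh hh hh hh zaz zaz hh hh hh; concatenated:

hhhhhhzazzazhhhhhhhhhhhhzazzazhhhhhh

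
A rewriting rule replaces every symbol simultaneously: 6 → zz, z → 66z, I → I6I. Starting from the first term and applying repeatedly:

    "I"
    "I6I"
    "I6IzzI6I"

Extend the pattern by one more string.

Expanding I6IzzI6I: I→I6I, 6→zz, I→I6I, z→66z, z→66z, I→I6I, 6→zz, I→I6I. Concatenated: I6I zz I6I 66z 66z I6I zz I6I.

I6IzzI6I66z66zI6IzzI6I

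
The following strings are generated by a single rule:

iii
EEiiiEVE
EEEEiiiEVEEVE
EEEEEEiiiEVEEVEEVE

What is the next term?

EEEEEEEEiiiEVEEVEEVEEVE

s(k+1) = EE·s(k)·EVE, so each term gains EE as a prefix and EVE as a suffix.
One more step from EEEEEEiiiEVEEVEEVE gives the answer.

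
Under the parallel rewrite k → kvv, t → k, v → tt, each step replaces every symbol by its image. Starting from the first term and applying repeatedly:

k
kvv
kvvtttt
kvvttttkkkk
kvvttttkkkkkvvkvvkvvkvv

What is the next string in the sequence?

kvvttttkkkkkvvkvvkvvkvvkvvttttkvvttttkvvttttkvvtttt

Replace each of the 23 characters of kvvttttkkkkkvvkvvkvvkvv in place — kvv tt tt k k k k kvv kvv kvv kvv kvv tt tt kvv tt tt kvv tt tt kvv tt tt — and concatenate.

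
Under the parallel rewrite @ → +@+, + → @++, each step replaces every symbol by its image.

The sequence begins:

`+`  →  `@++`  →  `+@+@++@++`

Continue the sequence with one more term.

@+++@+@+++@+@++@+++@+@++@++

Apply φ to +@+@++@++ symbol by symbol: +→@++, @→+@+, +→@++, @→+@+, +→@++, +→@++, @→+@+, +→@++, +→@++; joined: @++ +@+ @++ +@+ @++ @++ +@+ @++ @++.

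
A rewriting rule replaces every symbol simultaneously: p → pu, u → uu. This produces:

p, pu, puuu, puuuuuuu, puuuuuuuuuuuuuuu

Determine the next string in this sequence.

Applying the rule to each of the 16 symbols of puuuuuuuuuuuuuuu gives the pieces pu uu uu uu uu uu uu uu uu uu uu uu uu uu uu uu, which concatenate to the answer.

puuuuuuuuuuuuuuuuuuuuuuuuuuuuuuu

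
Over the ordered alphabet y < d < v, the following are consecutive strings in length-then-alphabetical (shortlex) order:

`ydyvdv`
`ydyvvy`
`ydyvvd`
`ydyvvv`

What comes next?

Treat ydyvvv as a base-3 numeral over the given alphabet and add one, carrying through any trailing v's.

yddyyy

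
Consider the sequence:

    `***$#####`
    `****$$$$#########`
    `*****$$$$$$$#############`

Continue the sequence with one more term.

******$$$$$$$$$$#################

Each string has the form *^{n+2} $^{3n-2} #^{4n+1} (n = 1, 2, …).
For the next term, n = 4, so the run lengths are 6, 10, 17.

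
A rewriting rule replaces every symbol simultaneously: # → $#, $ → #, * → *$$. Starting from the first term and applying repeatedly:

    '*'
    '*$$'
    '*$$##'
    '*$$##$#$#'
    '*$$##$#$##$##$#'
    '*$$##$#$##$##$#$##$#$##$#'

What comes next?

φ(*$$##$#$##$##$#$##$#$##$#) expands symbol-by-symbol to *$$ # # $# $# # $# # $# $# # $# $# # $# # $# $# # $# # $# $# # $#; joining the 25 pieces gives the next term.

*$$##$#$##$##$#$##$#$##$##$#$##$##$#$##$#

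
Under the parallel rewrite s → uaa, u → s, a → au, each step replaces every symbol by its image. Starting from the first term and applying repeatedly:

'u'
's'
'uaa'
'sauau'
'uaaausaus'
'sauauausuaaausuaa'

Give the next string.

Rewriting the 17 symbols of sauauausuaaausuaa one by one yields uaa au s au s au s uaa s au au au s uaa s au au; concatenated:

uaaausausausuaasauauausuaasauau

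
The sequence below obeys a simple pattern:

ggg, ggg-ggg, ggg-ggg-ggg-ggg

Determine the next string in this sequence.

Every step duplicates the string with '-' between the halves.
One more doubling of ggg-ggg-ggg-ggg gives the answer.

ggg-ggg-ggg-ggg-ggg-ggg-ggg-ggg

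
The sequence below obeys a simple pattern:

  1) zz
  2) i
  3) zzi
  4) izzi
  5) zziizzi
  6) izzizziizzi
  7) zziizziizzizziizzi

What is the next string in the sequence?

This is a Fibonacci-style word recurrence s(k) = s(k−2)·s(k−1): e.g. zz·i = zzi.
So term 8 is izzizziizzi·zziizziizzizziizzi.

izzizziizzizziizziizzizziizzi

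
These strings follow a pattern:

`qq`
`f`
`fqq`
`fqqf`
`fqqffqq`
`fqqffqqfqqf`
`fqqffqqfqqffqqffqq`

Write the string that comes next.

This is a Fibonacci-style word recurrence s(k) = s(k−1)·s(k−2): e.g. f·qq = fqq.
The next term joins fqqffqqfqqffqqffqq and fqqffqqfqqf.

fqqffqqfqqffqqffqqfqqffqqfqqf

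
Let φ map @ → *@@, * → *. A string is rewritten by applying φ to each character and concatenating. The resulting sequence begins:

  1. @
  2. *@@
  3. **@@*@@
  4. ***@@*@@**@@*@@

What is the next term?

Replace each of the 15 characters of ***@@*@@**@@*@@ in place — * * * *@@ *@@ * *@@ *@@ * * *@@ *@@ * *@@ *@@ — and concatenate.

****@@*@@**@@*@@***@@*@@**@@*@@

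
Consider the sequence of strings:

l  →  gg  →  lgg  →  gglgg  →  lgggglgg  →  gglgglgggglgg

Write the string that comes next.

lgggglgggglgglgggglgg

Each term (from the third on) is the two preceding terms concatenated in order: term 3 = l·gg = lgg.
So term 7 is lgggglgg·gglgglgggglgg.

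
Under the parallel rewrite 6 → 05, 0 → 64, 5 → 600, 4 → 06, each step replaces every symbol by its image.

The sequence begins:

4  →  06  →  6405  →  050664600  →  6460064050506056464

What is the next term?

05060564640506646006460064056460005060506

φ(6460064050506056464) expands symbol-by-symbol to 05 06 05 64 64 05 06 64 600 64 600 64 05 64 600 05 06 05 06; joining the 19 pieces gives the next term.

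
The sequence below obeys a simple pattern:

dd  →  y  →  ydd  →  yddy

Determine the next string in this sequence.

From term 3 onward, concatenate the last term with the second-to-last: y·dd = ydd, ydd·y = yddy, …
Continuing: yddy · ydd gives term 5.

yddyydd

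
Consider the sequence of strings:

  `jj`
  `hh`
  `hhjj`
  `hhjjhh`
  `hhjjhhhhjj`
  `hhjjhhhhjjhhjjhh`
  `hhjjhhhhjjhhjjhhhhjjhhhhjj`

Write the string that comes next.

hhjjhhhhjjhhjjhhhhjjhhhhjjhhjjhhhhjjhhjjhh

This is a Fibonacci-style word recurrence s(k) = s(k−1)·s(k−2): e.g. hh·jj = hhjj.
Continuing: hhjjhhhhjjhhjjhhhhjjhhhhjj · hhjjhhhhjjhhjjhh gives term 8.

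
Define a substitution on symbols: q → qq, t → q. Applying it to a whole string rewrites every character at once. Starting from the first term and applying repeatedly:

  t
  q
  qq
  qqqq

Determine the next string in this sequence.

qqqqqqqq

Expanding qqqq: q→qq, q→qq, q→qq, q→qq. Concatenated: qq qq qq qq.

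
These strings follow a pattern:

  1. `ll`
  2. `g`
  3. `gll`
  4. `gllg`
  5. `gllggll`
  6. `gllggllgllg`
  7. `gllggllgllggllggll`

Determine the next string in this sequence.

gllggllgllggllggllgllggllgllg

This is a Fibonacci-style word recurrence s(k) = s(k−1)·s(k−2): e.g. g·ll = gll.
The next term joins gllggllgllggllggll and gllggllgllg.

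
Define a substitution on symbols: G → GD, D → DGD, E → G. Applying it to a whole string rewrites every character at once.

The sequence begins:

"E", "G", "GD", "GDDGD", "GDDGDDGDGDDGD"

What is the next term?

Rewriting the 13 symbols of GDDGDDGDGDDGD one by one yields GD DGD DGD GD DGD DGD GD DGD GD DGD DGD GD DGD; concatenated:

GDDGDDGDGDDGDDGDGDDGDGDDGDDGDGDDGD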